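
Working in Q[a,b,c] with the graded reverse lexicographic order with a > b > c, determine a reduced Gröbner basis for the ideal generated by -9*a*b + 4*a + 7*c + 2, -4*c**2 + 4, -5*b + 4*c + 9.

G = {c**2 - 1, a - 71/97*c + 26/97, b - 4/5*c - 9/5}

f_1 = -9*a*b + 4*a + 7*c + 2, LT = a*b.
f_2 = -4*c**2 + 4, LT = c**2.
f_3 = -5*b + 4*c + 9, LT = b.

S(f_1,f_3): lcm = a*b. S = 4/5*a*c + 61/45*a - 7/9*c - 2/9.
  leading term a*c: no divisor's leading term divides it; move 4/5*a*c to the remainder.
  leading term a: no divisor's leading term divides it; move 61/45*a to the remainder.
  leading term c: no divisor's leading term divides it; move -7/9*c to the remainder.
  leading term 1: no divisor's leading term divides it; move -2/9 to the remainder.
  remainder 4/5*a*c + 61/45*a - 7/9*c - 2/9 ≠ 0; add g_4 = 4/5*a*c + 61/45*a - 7/9*c - 2/9 to the basis.

S(f_2,g_4): lcm = a*c**2. S = -61/36*a*c + 35/36*c**2 - a + 5/18*c.
  leading term a*c: subtract (-305/144)·g_4 from -61/36*a*c + 35/36*c**2 - a + 5/18*c → 35/36*c**2 + 2425/1296*a - 1775/1296*c - 305/648
  leading term c**2: subtract (-35/144)·f_2 from 35/36*c**2 + 2425/1296*a - 1775/1296*c - 305/648 → 2425/1296*a - 1775/1296*c + 325/648
  leading term a: no divisor's leading term divides it; move 2425/1296*a to the remainder.
  leading term c: no divisor's leading term divides it; move -1775/1296*c to the remainder.
  leading term 1: no divisor's leading term divides it; move 325/648 to the remainder.
  remainder 2425/1296*a - 1775/1296*c + 325/648 ≠ 0; add g_5 = 2425/1296*a - 1775/1296*c + 325/648 to the basis.

The other S-polynomials (S(f_1,f_2), S(f_2,f_3), S(f_1,g_4), S(f_3,g_4), S(f_1,g_5), S(f_2,g_5), S(f_3,g_5), S(g_4,g_5)) all reduce to 0 modulo the current basis, so we have a Gröbner basis.
Inter-reduce: drop elements whose leading term is divisible by another's, tail-reduce, and make monic.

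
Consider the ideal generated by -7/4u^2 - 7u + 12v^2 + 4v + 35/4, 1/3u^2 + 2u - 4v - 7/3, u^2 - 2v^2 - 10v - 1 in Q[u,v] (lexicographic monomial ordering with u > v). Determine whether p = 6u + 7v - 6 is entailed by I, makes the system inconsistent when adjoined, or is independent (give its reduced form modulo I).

First compute the reduced Gröbner basis of I by Buchberger's algorithm.
f_1 = -7/4u^2 - 7u + 12v^2 + 4v + 35/4, LT = u^2.
f_2 = 1/3u^2 + 2u - 4v - 7/3, LT = u^2.
f_3 = u^2 - 2v^2 - 10v - 1, LT = u^2.

S(f_1,f_2): lcm = u^2. S = -2u - 48/7v^2 + 68/7v + 2.
  leading term u: no divisor's leading term divides it; move -2u to the remainder.
  leading term v^2: no divisor's leading term divides it; move -48/7v^2 to the remainder.
  leading term v: no divisor's leading term divides it; move 68/7v to the remainder.
  leading term 1: no divisor's leading term divides it; move 2 to the remainder.
  remainder -2u - 48/7v^2 + 68/7v + 2 ≠ 0; add h_4 = -2u - 48/7v^2 + 68/7v + 2 to the basis.

S(f_1,f_3): lcm = u^2. S = 4u - 34/7v^2 + 54/7v - 4.
  leading term u: subtract (-2)·h_4 from 4u - 34/7v^2 + 54/7v - 4 → -130/7v^2 + 190/7v
  leading term v^2: no divisor's leading term divides it; move -130/7v^2 to the remainder.
  leading term v: no divisor's leading term divides it; move 190/7v to the remainder.
  remainder -130/7v^2 + 190/7v ≠ 0; add h_5 = -130/7v^2 + 190/7v to the basis.

S(f_2,f_3): lcm = u^2. S = 6u + 2v^2 - 2v - 6.
  leading term u: subtract (-3)·h_4 from 6u + 2v^2 - 2v - 6 → -130/7v^2 + 190/7v
  leading term v^2: subtract (1)·h_5 from -130/7v^2 + 190/7v → 0
  remainder 0.

S(f_1,h_4): lcm = u^2. S = -24/7uv^2 + 34/7uv + 5u - 48/7v^2 - 16/7v - 5.
  leading term uv^2: subtract (12/7v^2)·h_4 from -24/7uv^2 + 34/7uv + 5u - 48/7v^2 - 16/7v - 5 → 34/7uv + 5u + 576/49v^4 - 816/49v^3 - 72/7v^2 - 16/7v - 5
  leading term uv: subtract (-17/7v)·h_4 from 34/7uv + 5u + 576/49v^4 - 816/49v^3 - 72/7v^2 - 16/7v - 5 → 5u + 576/49v^4 - 1632/49v^3 + 652/49v^2 + 18/7v - 5
  leading term u: subtract (-5/2)·h_4 from 5u + 576/49v^4 - 1632/49v^3 + 652/49v^2 + 18/7v - 5 → 576/49v^4 - 1632/49v^3 - 188/49v^2 + 188/7v
  leading term v^4: subtract (-288/455v^2)·h_5 from 576/49v^4 - 1632/49v^3 - 188/49v^2 + 188/7v → -10272/637v^3 - 188/49v^2 + 188/7v
  leading term v^3: subtract (5136/5915v)·h_5 from -10272/637v^3 - 188/49v^2 + 188/7v → -32420/1183v^2 + 188/7v
  leading term v^2: subtract (3242/2197)·h_5 from -32420/1183v^2 + 188/7v → -28992/2197v
  leading term v: no divisor's leading term divides it; move -28992/2197v to the remainder.
  remainder -28992/2197v ≠ 0; add h_6 = -28992/2197v to the basis.

S(f_2,h_4): lcm = u^2. S = -24/7uv^2 + 34/7uv + 7u - 12v - 7.
  leading term uv^2: subtract (12/7v^2)·h_4 from -24/7uv^2 + 34/7uv + 7u - 12v - 7 → 34/7uv + 7u + 576/49v^4 - 816/49v^3 - 24/7v^2 - 12v - 7
  leading term uv: subtract (-17/7v)·h_4 from 34/7uv + 7u + 576/49v^4 - 816/49v^3 - 24/7v^2 - 12v - 7 → 7u + 576/49v^4 - 1632/49v^3 + 988/49v^2 - 50/7v - 7
  leading term u: subtract (-7/2)·h_4 from 7u + 576/49v^4 - 1632/49v^3 + 988/49v^2 - 50/7v - 7 → 576/49v^4 - 1632/49v^3 - 188/49v^2 + 188/7v
  leading term v^4: subtract (-288/455v^2)·h_5 from 576/49v^4 - 1632/49v^3 - 188/49v^2 + 188/7v → -10272/637v^3 - 188/49v^2 + 188/7v
  leading term v^3: subtract (5136/5915v)·h_5 from -10272/637v^3 - 188/49v^2 + 188/7v → -32420/1183v^2 + 188/7v
  leading term v^2: subtract (3242/2197)·h_5 from -32420/1183v^2 + 188/7v → -28992/2197v
  leading term v: subtract (1)·h_6 from -28992/2197v → 0
  remainder 0.

S(f_3,h_4): lcm = u^2. S = -24/7uv^2 + 34/7uv + u - 2v^2 - 10v - 1.
  leading term uv^2: subtract (12/7v^2)·h_4 from -24/7uv^2 + 34/7uv + u - 2v^2 - 10v - 1 → 34/7uv + u + 576/49v^4 - 816/49v^3 - 38/7v^2 - 10v - 1
  leading term uv: subtract (-17/7v)·h_4 from 34/7uv + u + 576/49v^4 - 816/49v^3 - 38/7v^2 - 10v - 1 → u + 576/49v^4 - 1632/49v^3 + 890/49v^2 - 36/7v - 1
  leading term u: subtract (-1/2)·h_4 from u + 576/49v^4 - 1632/49v^3 + 890/49v^2 - 36/7v - 1 → 576/49v^4 - 1632/49v^3 + 722/49v^2 - 2/7v
  leading term v^4: subtract (-288/455v^2)·h_5 from 576/49v^4 - 1632/49v^3 + 722/49v^2 - 2/7v → -10272/637v^3 + 722/49v^2 - 2/7v
  leading term v^3: subtract (5136/5915v)·h_5 from -10272/637v^3 + 722/49v^2 - 2/7v → -10450/1183v^2 - 2/7v
  leading term v^2: subtract (1045/2197)·h_5 from -10450/1183v^2 - 2/7v → -28992/2197v
  leading term v: subtract (1)·h_6 from -28992/2197v → 0
  remainder 0.

S(f_1,h_5): leading monomials are coprime, so the S-polynomial reduces to 0 (Buchberger's first criterion).
S(f_2,h_5): leading monomials are coprime, so the S-polynomial reduces to 0 (Buchberger's first criterion).
S(f_3,h_5): leading monomials are coprime, so the S-polynomial reduces to 0 (Buchberger's first criterion).
S(h_4,h_5): leading monomials are coprime, so the S-polynomial reduces to 0 (Buchberger's first criterion).
S(f_1,h_6): leading monomials are coprime, so the S-polynomial reduces to 0 (Buchberger's first criterion).
S(f_2,h_6): leading monomials are coprime, so the S-polynomial reduces to 0 (Buchberger's first criterion).
S(f_3,h_6): leading monomials are coprime, so the S-polynomial reduces to 0 (Buchberger's first criterion).
S(h_4,h_6): leading monomials are coprime, so the S-polynomial reduces to 0 (Buchberger's first criterion).
S(h_5,h_6): lcm = v^2. S = -19/13v.
  leading term v: subtract (3211/28992)·h_6 from -19/13v → 0
  remainder 0.

Every S-polynomial of the final basis reduces to 0, so we have a Gröbner basis.
Inter-reduce: drop elements whose leading term is divisible by another's, tail-reduce, and make monic.
Reduced Gröbner basis: {u - 1, v}.
Label its elements g_1 = u - 1, g_2 = v.

Reduce p = 6u + 7v - 6 modulo G:
  leading term u: subtract (6)·g_1 from 6u + 7v - 6 → 7v
  leading term v: subtract (7)·g_2 from 7v → 0
  normal form = 0.
Since the normal form is 0, p ∈ I.

Ideal membership is decidable via reduction modulo a Gröbner basis.

6u + 7v - 6 lies in I (it reduces to 0).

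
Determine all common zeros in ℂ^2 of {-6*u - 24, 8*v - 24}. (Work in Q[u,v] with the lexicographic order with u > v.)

{(-4, 3)}

Compute a lex Gröbner basis by Buchberger's algorithm.
f_1 = -6*u - 24, LT = u.
f_2 = 8*v - 24, LT = v.

The S-polynomials (S(f_1,f_2)) all reduce to 0 modulo the current basis, so we have a Gröbner basis.
Inter-reduce: drop elements whose leading term is divisible by another's, tail-reduce, and make monic.
Reduced Gröbner basis: {u + 4, v - 3}.

Since the basis is lex-ordered, v - 3 is univariate in v. Its roots are {3}. Back-substituting each root into the other basis elements fixes the other coordinates.
  v = 3: the earlier basis element becomes u + 4 = 0, giving u = -4 — point (-4, 3).
Substituting each solution back into the original system confirms all equations vanish.
A lex Gröbner basis triangularizes the system, enabling back-substitution.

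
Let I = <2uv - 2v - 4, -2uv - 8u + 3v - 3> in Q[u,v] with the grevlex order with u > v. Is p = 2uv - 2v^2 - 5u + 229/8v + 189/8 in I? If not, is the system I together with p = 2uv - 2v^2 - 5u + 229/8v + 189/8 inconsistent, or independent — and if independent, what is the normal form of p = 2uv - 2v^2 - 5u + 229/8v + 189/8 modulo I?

2uv - 2v^2 - 5u + 229/8v + 189/8 lies in I (it reduces to 0).

First compute the reduced Gröbner basis of I by Buchberger's algorithm.
f_1 = 2uv - 2v - 4, LT = uv.
f_2 = -2uv - 8u + 3v - 3, LT = uv.

S(f_1,f_2): lcm = uv. S = -4u + 1/2v - 7/2.
  leading term u: no divisor's leading term divides it; move -4u to the remainder.
  leading term v: no divisor's leading term divides it; move 1/2v to the remainder.
  leading term 1: no divisor's leading term divides it; move -7/2 to the remainder.
  remainder -4u + 1/2v - 7/2 ≠ 0; add h_3 = -4u + 1/2v - 7/2 to the basis.

S(f_1,h_3): lcm = uv. S = 1/8v^2 - 15/8v - 2.
  leading term v^2: no divisor's leading term divides it; move 1/8v^2 to the remainder.
  leading term v: no divisor's leading term divides it; move -15/8v to the remainder.
  leading term 1: no divisor's leading term divides it; move -2 to the remainder.
  remainder 1/8v^2 - 15/8v - 2 ≠ 0; add h_4 = 1/8v^2 - 15/8v - 2 to the basis.

The other S-polynomials (S(f_2,h_3), S(f_1,h_4), S(f_2,h_4), S(h_3,h_4)) all reduce to 0 modulo the current basis, so we have a Gröbner basis.
Inter-reduce: drop elements whose leading term is divisible by another's, tail-reduce, and make monic.
Reduced Gröbner basis: {v^2 - 15v - 16, u - 1/8v + 7/8}.
Label its elements g_1 = v^2 - 15v - 16, g_2 = u - 1/8v + 7/8.

Reduce p = 2uv - 2v^2 - 5u + 229/8v + 189/8 modulo G:
  leading term uv: subtract (2v)·g_2 from 2uv - 2v^2 - 5u + 229/8v + 189/8 → -7/4v^2 - 5u + 215/8v + 189/8
  leading term v^2: subtract (-7/4)·g_1 from -7/4v^2 - 5u + 215/8v + 189/8 → -5u + 5/8v - 35/8
  leading term u: subtract (-5)·g_2 from -5u + 5/8v - 35/8 → 0
  normal form = 0.
Since the normal form is 0, p ∈ I.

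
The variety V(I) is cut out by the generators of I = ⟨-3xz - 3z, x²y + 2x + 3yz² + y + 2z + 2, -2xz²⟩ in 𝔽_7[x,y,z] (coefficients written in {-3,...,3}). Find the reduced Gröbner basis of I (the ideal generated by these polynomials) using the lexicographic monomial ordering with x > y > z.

G = {x²y + 2x + y + 2z + 2, xz + z, yz, z²}

f_1 = -3xz - 3z, LT = xz.
f_2 = x²y + 2x + 3yz² + y + 2z + 2, LT = x²y.
f_3 = -2xz², LT = xz².

S(f_1,f_2): lcm = x²yz. S = xyz - 2xz - 3yz³ - yz - 2z² - 2z.
  leading term xyz: subtract (2y)·f_1 from xyz - 2xz - 3yz³ - yz - 2z² - 2z → -2xz - 3yz³ - 2yz - 2z² - 2z
  leading term xz: subtract (3)·f_1 from -2xz - 3yz³ - 2yz - 2z² - 2z → -3yz³ - 2yz - 2z²
  leading term yz³: no divisor's leading term divides it; move -3yz³ to the remainder.
  leading term yz: no divisor's leading term divides it; move -2yz to the remainder.
  leading term z²: no divisor's leading term divides it; move -2z² to the remainder.
  remainder -3yz³ - 2yz - 2z² ≠ 0; add g_4 = -3yz³ - 2yz - 2z² to the basis.

S(f_1,f_3): lcm = xz². S = z².
  leading term z²: no divisor's leading term divides it; move z² to the remainder.
  remainder z² ≠ 0; add g_5 = z² to the basis.

S(f_3,g_4): lcm = xyz³. S = -3xyz - 3xz².
  leading term xyz: subtract (y)·f_1 from -3xyz - 3xz² → -3xz² + 3yz
  leading term xz²: subtract (z)·f_1 from -3xz² + 3yz → 3yz + 3z²
  leading term yz: no divisor's leading term divides it; move 3yz to the remainder.
  leading term z²: subtract (3)·g_5 from 3z² → 0
  remainder 3yz ≠ 0; add g_6 = 3yz to the basis.

The other S-polynomials (S(f_2,f_3), S(f_1,g_4), S(f_2,g_4), S(f_1,g_5), S(f_2,g_5), S(f_3,g_5), S(g_4,g_5), S(f_1,g_6), S(f_2,g_6), S(f_3,g_6), S(g_4,g_6), S(g_5,g_6)) all reduce to 0 modulo the current basis, so we have a Gröbner basis.
Inter-reduce: drop elements whose leading term is divisible by another's, tail-reduce, and make monic.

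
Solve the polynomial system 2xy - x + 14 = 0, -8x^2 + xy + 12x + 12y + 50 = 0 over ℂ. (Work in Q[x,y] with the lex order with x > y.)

Compute a lex Gröbner basis by Buchberger's algorithm.
f_1 = 2xy - x + 14, LT = xy.
f_2 = -8x^2 + xy + 12x + 12y + 50, LT = x^2.

S(f_1,f_2): lcm = x^2y. S = -1/2x^2 + 1/8xy^2 + 3/2xy + 7x + 3/2y^2 + 25/4y.
  reduce S modulo (f_1, f_2):
  remainder 7x + 3/2y^2 + 37/8y - 109/8 ≠ 0; add h_3 = 7x + 3/2y^2 + 37/8y - 109/8 to the basis.

S(f_1,h_3): lcm = xy. S = -1/2x - 3/14y^3 - 37/56y^2 + 109/56y + 7.
  reduce S modulo (f_1, f_2, h_3):
  remainder -3/14y^3 - 31/56y^2 + 255/112y + 675/112 ≠ 0; add h_4 = -3/14y^3 - 31/56y^2 + 255/112y + 675/112 to the basis.

The other S-polynomials (S(f_2,h_3), S(f_1,h_4), S(f_2,h_4), S(h_3,h_4)) all reduce to 0 modulo the current basis, so we have a Gröbner basis.
Inter-reduce: drop elements whose leading term is divisible by another's, tail-reduce, and make monic.
Reduced Gröbner basis: {x + 3/14y^2 + 37/56y - 109/56, y^3 + 31/12y^2 - 85/8y - 225/8}.

Since the basis is lex-ordered, y^3 + 31/12y^2 - 85/8y - 225/8 is univariate in y. Its roots are {-3, 5/24 - 5*sqrt(217)/24, 5/24 + 5*sqrt(217)/24}. Back-substituting each root into the other basis elements fixes the other coordinates.
  y = -3: the earlier basis element becomes x - 2 = 0, giving x = 2 — point (2, -3).
  y = 5/24 - 5*sqrt(217)/24: the earlier basis element becomes x - 5*sqrt(217)/32 + 7/32 = 0, giving x = -7/32 + 5*sqrt(217)/32 — point (-7/32 + 5*sqrt(217)/32, 5/24 - 5*sqrt(217)/24).
  y = 5/24 + 5*sqrt(217)/24: the earlier basis element becomes x + 7/32 + 5*sqrt(217)/32 = 0, giving x = -5*sqrt(217)/32 - 7/32 — point (-5*sqrt(217)/32 - 7/32, 5/24 + 5*sqrt(217)/24).

{(2, -3), (-7/32 + 5*sqrt(217)/32, 5/24 - 5*sqrt(217)/24), (-5*sqrt(217)/32 - 7/32, 5/24 + 5*sqrt(217)/24)}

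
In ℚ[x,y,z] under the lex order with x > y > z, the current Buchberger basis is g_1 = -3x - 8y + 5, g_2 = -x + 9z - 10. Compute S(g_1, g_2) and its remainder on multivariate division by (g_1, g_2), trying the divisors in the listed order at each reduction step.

S(g_1, g_2) = 8/3y + 9z - 35/3; remainder on division = 8/3y + 9z - 35/3.

lcm(LM(g_1), LM(g_2)) = x.
S = (lcm/LT(g_1))·g_1 − (lcm/LT(g_2))·g_2 = 8/3y + 9z - 35/3.
Reduce S modulo (g_1, g_2) in that order:
  leading term y: no divisor's leading term divides it; move 8/3y to the remainder.
  leading term z: no divisor's leading term divides it; move 9z to the remainder.
  leading term 1: no divisor's leading term divides it; move -35/3 to the remainder.
The remainder 8/3y + 9z - 35/3 is nonzero, so it would be added as the next basis element.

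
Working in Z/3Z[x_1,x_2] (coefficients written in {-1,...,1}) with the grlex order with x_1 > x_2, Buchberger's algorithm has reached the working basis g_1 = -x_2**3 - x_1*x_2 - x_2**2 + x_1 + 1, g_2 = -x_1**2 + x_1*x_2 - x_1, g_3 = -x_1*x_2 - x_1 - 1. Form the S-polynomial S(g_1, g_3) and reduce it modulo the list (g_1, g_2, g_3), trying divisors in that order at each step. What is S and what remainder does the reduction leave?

S(g_1, g_3) = x_1**2*x_2 - x_1**2 - x_2**2 - x_1; remainder on division = -x_2**2 - x_2.

lcm(LM(g_1), LM(g_3)) = x_1*x_2**3.
S = (lcm/LT(g_1))·g_1 − (lcm/LT(g_3))·g_3 = x_1**2*x_2 - x_1**2 - x_2**2 - x_1.
Reduce S modulo (g_1, g_2, g_3) in that order:
  leading term x_1**2*x_2: subtract (-x_2)·g_2 from x_1**2*x_2 - x_1**2 - x_2**2 - x_1 → x_1*x_2**2 - x_1**2 - x_1*x_2 - x_2**2 - x_1
  leading term x_1*x_2**2: subtract (-x_2)·g_3 from x_1*x_2**2 - x_1**2 - x_1*x_2 - x_2**2 - x_1 → -x_1**2 + x_1*x_2 - x_2**2 - x_1 - x_2
  leading term x_1**2: subtract (1)·g_2 from -x_1**2 + x_1*x_2 - x_2**2 - x_1 - x_2 → -x_2**2 - x_2
  leading term x_2**2: no divisor's leading term divides it; move -x_2**2 to the remainder.
  leading term x_2: no divisor's leading term divides it; move -x_2 to the remainder.
The remainder -x_2**2 - x_2 is nonzero, so it would be added as the next basis element.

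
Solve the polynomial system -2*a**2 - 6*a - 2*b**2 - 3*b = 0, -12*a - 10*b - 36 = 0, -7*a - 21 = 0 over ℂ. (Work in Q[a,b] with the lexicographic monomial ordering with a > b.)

{(-3, 0)}

Compute a lex Gröbner basis by Buchberger's algorithm.
f_1 = -2*a**2 - 6*a - 2*b**2 - 3*b, LT = a**2.
f_2 = -12*a - 10*b - 36, LT = a.
f_3 = -7*a - 21, LT = a.

S(f_1,f_2): lcm = a**2. S = -5/6*a*b + b**2 + 3/2*b.
  leading term a*b: subtract (5/72*b)·f_2 from -5/6*a*b + b**2 + 3/2*b → 61/36*b**2 + 4*b
  leading term b**2: no divisor's leading term divides it; move 61/36*b**2 to the remainder.
  leading term b: no divisor's leading term divides it; move 4*b to the remainder.
  remainder 61/36*b**2 + 4*b ≠ 0; add h_4 = 61/36*b**2 + 4*b to the basis.

S(f_1,f_3): lcm = a**2. S = b**2 + 3/2*b.
  leading term b**2: subtract (36/61)·h_4 from b**2 + 3/2*b → -105/122*b
  leading term b: no divisor's leading term divides it; move -105/122*b to the remainder.
  remainder -105/122*b ≠ 0; add h_5 = -105/122*b to the basis.

S(f_2,f_3): lcm = a. S = 5/6*b.
  leading term b: subtract (-61/63)·h_5 from 5/6*b → 0
  remainder 0.

S(f_1,h_4): leading monomials are coprime, so the S-polynomial reduces to 0 (Buchberger's first criterion).
S(f_2,h_4): leading monomials are coprime, so the S-polynomial reduces to 0 (Buchberger's first criterion).
S(f_3,h_4): leading monomials are coprime, so the S-polynomial reduces to 0 (Buchberger's first criterion).
S(f_1,h_5): leading monomials are coprime, so the S-polynomial reduces to 0 (Buchberger's first criterion).
S(f_2,h_5): leading monomials are coprime, so the S-polynomial reduces to 0 (Buchberger's first criterion).
S(f_3,h_5): leading monomials are coprime, so the S-polynomial reduces to 0 (Buchberger's first criterion).
S(h_4,h_5): lcm = b**2. S = 144/61*b.
  leading term b: subtract (-96/35)·h_5 from 144/61*b → 0
  remainder 0.

Every S-polynomial of the final basis reduces to 0, so we have a Gröbner basis.
Inter-reduce: drop elements whose leading term is divisible by another's, tail-reduce, and make monic.
Reduced Gröbner basis: {a + 3, b}.

Elimination: the polynomial b lies in the elimination ideal for b, so b ∈ {0}. For each such b, the remaining basis elements (now univariate) give the rest of the solution.
  b = 0: the earlier basis element becomes a + 3 = 0, giving a = -3 — point (-3, 0).
A lex Gröbner basis triangularizes the system, enabling back-substitution.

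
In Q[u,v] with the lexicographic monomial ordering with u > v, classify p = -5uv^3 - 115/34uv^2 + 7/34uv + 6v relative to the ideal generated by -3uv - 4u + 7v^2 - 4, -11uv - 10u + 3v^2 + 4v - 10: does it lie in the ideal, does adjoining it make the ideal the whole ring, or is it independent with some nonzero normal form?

First compute the reduced Gröbner basis of I by Buchberger's algorithm.
f_1 = -3uv - 4u + 7v^2 - 4, LT = uv.
f_2 = -11uv - 10u + 3v^2 + 4v - 10, LT = uv.

S(f_1,f_2): lcm = uv. S = 14/33u - 68/33v^2 + 4/11v + 14/33.
  leading term u: no divisor's leading term divides it; move 14/33u to the remainder.
  leading term v^2: no divisor's leading term divides it; move -68/33v^2 to the remainder.
  leading term v: no divisor's leading term divides it; move 4/11v to the remainder.
  leading term 1: no divisor's leading term divides it; move 14/33 to the remainder.
  remainder 14/33u - 68/33v^2 + 4/11v + 14/33 ≠ 0; add h_3 = 14/33u - 68/33v^2 + 4/11v + 14/33 to the basis.

S(f_1,h_3): lcm = uv. S = 4/3u + 34/7v^3 - 67/21v^2 - v + 4/3.
  leading term u: subtract (22/7)·h_3 from 4/3u + 34/7v^3 - 67/21v^2 - v + 4/3 → 34/7v^3 + 23/7v^2 - 15/7v
  leading term v^3: no divisor's leading term divides it; move 34/7v^3 to the remainder.
  leading term v^2: no divisor's leading term divides it; move 23/7v^2 to the remainder.
  leading term v: no divisor's leading term divides it; move -15/7v to the remainder.
  remainder 34/7v^3 + 23/7v^2 - 15/7v ≠ 0; add h_4 = 34/7v^3 + 23/7v^2 - 15/7v to the basis.

The other S-polynomials (S(f_2,h_3), S(f_1,h_4), S(f_2,h_4), S(h_3,h_4)) all reduce to 0 modulo the current basis, so we have a Gröbner basis.
Inter-reduce: drop elements whose leading term is divisible by another's, tail-reduce, and make monic.
Reduced Gröbner basis: {u - 34/7v^2 + 6/7v + 1, v^3 + 23/34v^2 - 15/34v}.
Label its elements g_1 = u - 34/7v^2 + 6/7v + 1, g_2 = v^3 + 23/34v^2 - 15/34v.

Reduce p = -5uv^3 - 115/34uv^2 + 7/34uv + 6v modulo G:
  leading term uv^3: subtract (-5v^3)·g_1 from -5uv^3 - 115/34uv^2 + 7/34uv + 6v → -115/34uv^2 + 7/34uv - 170/7v^5 + 30/7v^4 + 5v^3 + 6v
  leading term uv^2: subtract (-115/34v^2)·g_1 from -115/34uv^2 + 7/34uv - 170/7v^5 + 30/7v^4 + 5v^3 + 6v → 7/34uv - 170/7v^5 - 85/7v^4 + 940/119v^3 + 115/34v^2 + 6v
  leading term uv: subtract (7/34v)·g_1 from 7/34uv - 170/7v^5 - 85/7v^4 + 940/119v^3 + 115/34v^2 + 6v → -170/7v^5 - 85/7v^4 + 1059/119v^3 + 109/34v^2 + 197/34v
  leading term v^5: subtract (-170/7v^2)·g_2 from -170/7v^5 - 85/7v^4 + 1059/119v^3 + 109/34v^2 + 197/34v → 30/7v^4 - 216/119v^3 + 109/34v^2 + 197/34v
  leading term v^4: subtract (30/7v)·g_2 from 30/7v^4 - 216/119v^3 + 109/34v^2 + 197/34v → -33/7v^3 + 1213/238v^2 + 197/34v
  leading term v^3: subtract (-33/7)·g_2 from -33/7v^3 + 1213/238v^2 + 197/34v → 58/7v^2 + 26/7v
  leading term v^2: no divisor's leading term divides it; move 58/7v^2 to the remainder.
  leading term v: no divisor's leading term divides it; move 26/7v to the remainder.
  normal form = 58/7v^2 + 26/7v.
The normal form is nonzero, so p ∉ I. Since p minus its normal form lies in I, I + (p) = I + (r) where r = 58/7v^2 + 26/7v; decide whether this ideal is the whole ring.
Run Buchberger on G together with r (pairs among the g_i already reduce to 0 since G is a Gröbner basis):
g_1 = u - 34/7v^2 + 6/7v + 1, LT = u.
g_2 = v^3 + 23/34v^2 - 15/34v, LT = v^3.
r = 58/7v^2 + 26/7v, LT = v^2.

S(g_2,r): lcm = v^3. S = 225/986v^2 - 15/34v.
  leading term v^2: subtract (1575/57188)·r from 225/986v^2 - 15/34v → -7770/14297v
  leading term v: no divisor's leading term divides it; move -7770/14297v to the remainder.
  remainder -7770/14297v ≠ 0; add m_4 = -7770/14297v to the basis.

The other S-polynomials (S(g_1,g_2), S(g_1,r), S(g_1,m_4), S(g_2,m_4), S(r,m_4)) all reduce to 0 modulo the current basis, so we have a Gröbner basis.
Inter-reduce: drop elements whose leading term is divisible by another's, tail-reduce, and make monic.
Reduced Gröbner basis: {u + 1, v}.
The reduced Gröbner basis of I + (p) is {u + 1, v} ≠ {1}, a proper ideal, so the enlarged system stays consistent: p is independent of I, with normal form 58/7v^2 + 26/7v.

-5uv^3 - 115/34uv^2 + 7/34uv + 6v is independent of I; its normal form modulo I is 58/7v^2 + 26/7v.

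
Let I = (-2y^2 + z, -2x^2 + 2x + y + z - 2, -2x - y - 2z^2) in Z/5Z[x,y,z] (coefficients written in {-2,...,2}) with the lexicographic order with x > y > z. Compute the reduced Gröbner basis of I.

Buchberger's algorithm terminates because the ascending chain of leading-term ideals stabilizes.

f_1 = -2y^2 + z, LT = y^2.
f_2 = -2x^2 + 2x + y + z - 2, LT = x^2.
f_3 = -2x - y - 2z^2, LT = x.

S(f_2,f_3): lcm = x^2. S = 2xy - xz^2 - x + 2y + 2z + 1.
  leading term xy: subtract (-y)·f_3 from 2xy - xz^2 - x + 2y + 2z + 1 → -xz^2 - x - y^2 - 2yz^2 + 2y + 2z + 1
  leading term xz^2: subtract (-2z^2)·f_3 from -xz^2 - x - y^2 - 2yz^2 + 2y + 2z + 1 → -x - y^2 + yz^2 + 2y + z^4 + 2z + 1
  leading term x: subtract (-2)·f_3 from -x - y^2 + yz^2 + 2y + z^4 + 2z + 1 → -y^2 + yz^2 + z^4 + z^2 + 2z + 1
  leading term y^2: subtract (-2)·f_1 from -y^2 + yz^2 + z^4 + z^2 + 2z + 1 → yz^2 + z^4 + z^2 - z + 1
  leading term yz^2: no divisor's leading term divides it; move yz^2 to the remainder.
  leading term z^4: no divisor's leading term divides it; move z^4 to the remainder.
  leading term z^2: no divisor's leading term divides it; move z^2 to the remainder.
  leading term z: no divisor's leading term divides it; move -z to the remainder.
  leading term 1: no divisor's leading term divides it; move 1 to the remainder.
  remainder yz^2 + z^4 + z^2 - z + 1 ≠ 0; add g_4 = yz^2 + z^4 + z^2 - z + 1 to the basis.

S(f_1,g_4): lcm = y^2z^2. S = -yz^4 - yz^2 + yz - y + 2z^3.
  leading term yz^4: subtract (-z^2)·g_4 from -yz^4 - yz^2 + yz - y + 2z^3 → -yz^2 + yz - y + z^6 + z^4 + z^3 + z^2
  leading term yz^2: subtract (-1)·g_4 from -yz^2 + yz - y + z^6 + z^4 + z^3 + z^2 → yz - y + z^6 + 2z^4 + z^3 + 2z^2 - z + 1
  leading term yz: no divisor's leading term divides it; move yz to the remainder.
  leading term y: no divisor's leading term divides it; move -y to the remainder.
  leading term z^6: no divisor's leading term divides it; move z^6 to the remainder.
  leading term z^4: no divisor's leading term divides it; move 2z^4 to the remainder.
  leading term z^3: no divisor's leading term divides it; move z^3 to the remainder.
  leading term z^2: no divisor's leading term divides it; move 2z^2 to the remainder.
  leading term z: no divisor's leading term divides it; move -z to the remainder.
  leading term 1: no divisor's leading term divides it; move 1 to the remainder.
  remainder yz - y + z^6 + 2z^4 + z^3 + 2z^2 - z + 1 ≠ 0; add g_5 = yz - y + z^6 + 2z^4 + z^3 + 2z^2 - z + 1 to the basis.

S(f_1,g_5): lcm = y^2z. S = y^2 - yz^6 - 2yz^4 - yz^3 - 2yz^2 + yz - y + 2z^2.
  leading term y^2: subtract (2)·f_1 from y^2 - yz^6 - 2yz^4 - yz^3 - 2yz^2 + yz - y + 2z^2 → -yz^6 - 2yz^4 - yz^3 - 2yz^2 + yz - y + 2z^2 - 2z
  leading term yz^6: subtract (-z^4)·g_4 from -yz^6 - 2yz^4 - yz^3 - 2yz^2 + yz - y + 2z^2 - 2z → -2yz^4 - yz^3 - 2yz^2 + yz - y + z^8 + z^6 - z^5 + z^4 + 2z^2 - 2z
  leading term yz^4: subtract (-2z^2)·g_4 from -2yz^4 - yz^3 - 2yz^2 + yz - y + z^8 + z^6 - z^5 + z^4 + 2z^2 - 2z → -yz^3 - 2yz^2 + yz - y + z^8 - 2z^6 - z^5 - 2z^4 - 2z^3 - z^2 - 2z
  leading term yz^3: subtract (-z)·g_4 from -yz^3 - 2yz^2 + yz - y + z^8 - 2z^6 - z^5 - 2z^4 - 2z^3 - z^2 - 2z → -2yz^2 + yz - y + z^8 - 2z^6 - 2z^4 - z^3 - 2z^2 - z
  leading term yz^2: subtract (-2)·g_4 from -2yz^2 + yz - y + z^8 - 2z^6 - 2z^4 - z^3 - 2z^2 - z → yz - y + z^8 - 2z^6 - z^3 + 2z + 2
  leading term yz: subtract (1)·g_5 from yz - y + z^8 - 2z^6 - z^3 + 2z + 2 → z^8 + 2z^6 - 2z^4 - 2z^3 - 2z^2 - 2z + 1
  leading term z^8: no divisor's leading term divides it; move z^8 to the remainder.
  leading term z^6: no divisor's leading term divides it; move 2z^6 to the remainder.
  leading term z^4: no divisor's leading term divides it; move -2z^4 to the remainder.
  leading term z^3: no divisor's leading term divides it; move -2z^3 to the remainder.
  leading term z^2: no divisor's leading term divides it; move -2z^2 to the remainder.
  leading term z: no divisor's leading term divides it; move -2z to the remainder.
  leading term 1: no divisor's leading term divides it; move 1 to the remainder.
  remainder z^8 + 2z^6 - 2z^4 - 2z^3 - 2z^2 - 2z + 1 ≠ 0; add g_6 = z^8 + 2z^6 - 2z^4 - 2z^3 - 2z^2 - 2z + 1 to the basis.

S(g_4,g_5): lcm = yz^2. S = yz - z^7 - 2z^5 - 2z^3 + 2z^2 - 2z + 1.
  leading term yz: subtract (1)·g_5 from yz - z^7 - 2z^5 - 2z^3 + 2z^2 - 2z + 1 → y - z^7 - z^6 - 2z^5 - 2z^4 + 2z^3 - z
  leading term y: no divisor's leading term divides it; move y to the remainder.
  leading term z^7: no divisor's leading term divides it; move -z^7 to the remainder.
  leading term z^6: no divisor's leading term divides it; move -z^6 to the remainder.
  leading term z^5: no divisor's leading term divides it; move -2z^5 to the remainder.
  leading term z^4: no divisor's leading term divides it; move -2z^4 to the remainder.
  leading term z^3: no divisor's leading term divides it; move 2z^3 to the remainder.
  leading term z: no divisor's leading term divides it; move -z to the remainder.
  remainder y - z^7 - z^6 - 2z^5 - 2z^4 + 2z^3 - z ≠ 0; add g_7 = y - z^7 - z^6 - 2z^5 - 2z^4 + 2z^3 - z to the basis.

The other S-polynomials (S(f_1,f_2), S(f_1,f_3), S(f_2,g_4), S(f_3,g_4), S(f_2,g_5), S(f_3,g_5), S(f_1,g_6), S(f_2,g_6), S(f_3,g_6), S(g_4,g_6), S(g_5,g_6), S(f_1,g_7), S(f_2,g_7), S(f_3,g_7), S(g_4,g_7), S(g_5,g_7), S(g_6,g_7)) all reduce to 0 modulo the current basis, so we have a Gröbner basis.
Inter-reduce: drop elements whose leading term is divisible by another's, tail-reduce, and make monic.

G = {x - 2z^7 - 2z^6 + z^5 + z^4 - z^3 + z^2 - 2z, y - z^7 - z^6 - 2z^5 - 2z^4 + 2z^3 - z, z^8 + 2z^6 - 2z^4 - 2z^3 - 2z^2 - 2z + 1}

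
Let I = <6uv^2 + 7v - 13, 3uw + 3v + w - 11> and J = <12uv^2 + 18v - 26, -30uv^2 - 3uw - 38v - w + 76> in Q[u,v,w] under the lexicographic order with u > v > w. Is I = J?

For a fixed monomial order, each ideal has a unique reduced Gröbner basis; comparing bases decides equality.
Buchberger on the first generating set:
f_1 = 6uv^2 + 7v - 13, LT = uv^2.
f_2 = 3uw + 3v + w - 11, LT = uw.

S(f_1,f_2): lcm = uv^2w. S = -v^3 - 1/3v^2w + 11/3v^2 + 7/6vw - 13/6w.
  leading term v^3: no divisor's leading term divides it; move -v^3 to the remainder.
  leading term v^2w: no divisor's leading term divides it; move -1/3v^2w to the remainder.
  leading term v^2: no divisor's leading term divides it; move 11/3v^2 to the remainder.
  leading term vw: no divisor's leading term divides it; move 7/6vw to the remainder.
  leading term w: no divisor's leading term divides it; move -13/6w to the remainder.
  remainder -v^3 - 1/3v^2w + 11/3v^2 + 7/6vw - 13/6w ≠ 0; add g_3 = -v^3 - 1/3v^2w + 11/3v^2 + 7/6vw - 13/6w to the basis.

The other S-polynomials (S(f_1,g_3), S(f_2,g_3)) all reduce to 0 modulo the current basis, so we have a Gröbner basis.
Inter-reduce: drop elements whose leading term is divisible by another's, tail-reduce, and make monic.
Reduced Gröbner basis: {uv^2 + 7/6v - 13/6, uw + v + 1/3w - 11/3, v^3 + 1/3v^2w - 11/3v^2 - 7/6vw + 13/6w}.

Buchberger on the second generating set:
h_1 = 12uv^2 + 18v - 26, LT = uv^2.
h_2 = -30uv^2 - 3uw - 38v - w + 76, LT = uv^2.

S(h_1,h_2): lcm = uv^2. S = -1/10uw + 7/30v - 1/30w + 11/30.
  leading term uw: no divisor's leading term divides it; move -1/10uw to the remainder.
  leading term v: no divisor's leading term divides it; move 7/30v to the remainder.
  leading term w: no divisor's leading term divides it; move -1/30w to the remainder.
  leading term 1: no divisor's leading term divides it; move 11/30 to the remainder.
  remainder -1/10uw + 7/30v - 1/30w + 11/30 ≠ 0; add k_3 = -1/10uw + 7/30v - 1/30w + 11/30 to the basis.

S(h_1,k_3): lcm = uv^2w. S = 7/3v^3 - 1/3v^2w + 11/3v^2 + 3/2vw - 13/6w.
  leading term v^3: no divisor's leading term divides it; move 7/3v^3 to the remainder.
  leading term v^2w: no divisor's leading term divides it; move -1/3v^2w to the remainder.
  leading term v^2: no divisor's leading term divides it; move 11/3v^2 to the remainder.
  leading term vw: no divisor's leading term divides it; move 3/2vw to the remainder.
  leading term w: no divisor's leading term divides it; move -13/6w to the remainder.
  remainder 7/3v^3 - 1/3v^2w + 11/3v^2 + 3/2vw - 13/6w ≠ 0; add k_4 = 7/3v^3 - 1/3v^2w + 11/3v^2 + 3/2vw - 13/6w to the basis.

The other S-polynomials (S(h_2,k_3), S(h_1,k_4), S(h_2,k_4), S(k_3,k_4)) all reduce to 0 modulo the current basis, so we have a Gröbner basis.
Inter-reduce: drop elements whose leading term is divisible by another's, tail-reduce, and make monic.
Reduced Gröbner basis: {uv^2 + 3/2v - 13/6, uw - 7/3v + 1/3w - 11/3, v^3 - 1/7v^2w + 11/7v^2 + 9/14vw - 13/14w}.

These differ, so the ideals are not equal.

No, the ideals differ.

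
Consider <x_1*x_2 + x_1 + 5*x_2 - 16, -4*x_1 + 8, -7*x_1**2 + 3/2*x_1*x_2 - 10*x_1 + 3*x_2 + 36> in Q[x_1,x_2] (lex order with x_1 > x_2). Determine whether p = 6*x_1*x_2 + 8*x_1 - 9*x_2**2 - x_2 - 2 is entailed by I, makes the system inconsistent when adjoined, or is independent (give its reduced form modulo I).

6*x_1*x_2 + 8*x_1 - 9*x_2**2 - x_2 - 2 lies in I (it reduces to 0).

First compute the reduced Gröbner basis of I by Buchberger's algorithm.
f_1 = x_1*x_2 + x_1 + 5*x_2 - 16, LT = x_1*x_2.
f_2 = -4*x_1 + 8, LT = x_1.
f_3 = -7*x_1**2 + 3/2*x_1*x_2 - 10*x_1 + 3*x_2 + 36, LT = x_1**2.

S(f_1,f_2): lcm = x_1*x_2. S = x_1 + 7*x_2 - 16.
  leading term x_1: subtract (-1/4)·f_2 from x_1 + 7*x_2 - 16 → 7*x_2 - 14
  leading term x_2: no divisor's leading term divides it; move 7*x_2 to the remainder.
  leading term 1: no divisor's leading term divides it; move -14 to the remainder.
  remainder 7*x_2 - 14 ≠ 0; add h_4 = 7*x_2 - 14 to the basis.

The other S-polynomials (S(f_1,f_3), S(f_2,f_3), S(f_1,h_4), S(f_2,h_4), S(f_3,h_4)) all reduce to 0 modulo the current basis, so we have a Gröbner basis.
Inter-reduce: drop elements whose leading term is divisible by another's, tail-reduce, and make monic.
Reduced Gröbner basis: {x_1 - 2, x_2 - 2}.
Label its elements g_1 = x_1 - 2, g_2 = x_2 - 2.

Reduce p = 6*x_1*x_2 + 8*x_1 - 9*x_2**2 - x_2 - 2 modulo G:
  leading term x_1*x_2: subtract (6*x_2)·g_1 from 6*x_1*x_2 + 8*x_1 - 9*x_2**2 - x_2 - 2 → 8*x_1 - 9*x_2**2 + 11*x_2 - 2
  leading term x_1: subtract (8)·g_1 from 8*x_1 - 9*x_2**2 + 11*x_2 - 2 → -9*x_2**2 + 11*x_2 + 14
  leading term x_2**2: subtract (-9*x_2)·g_2 from -9*x_2**2 + 11*x_2 + 14 → -7*x_2 + 14
  leading term x_2: subtract (-7)·g_2 from -7*x_2 + 14 → 0
  normal form = 0.
Since the normal form is 0, p ∈ I.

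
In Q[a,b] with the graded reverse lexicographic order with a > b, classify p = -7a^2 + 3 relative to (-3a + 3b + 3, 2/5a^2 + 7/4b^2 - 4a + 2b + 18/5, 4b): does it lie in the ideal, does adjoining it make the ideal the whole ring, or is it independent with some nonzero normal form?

Adjoining -7a^2 + 3 makes the ideal the whole ring: the system is inconsistent.

First compute the reduced Gröbner basis of I by Buchberger's algorithm.
f_1 = -3a + 3b + 3, LT = a.
f_2 = 2/5a^2 + 7/4b^2 - 4a + 2b + 18/5, LT = a^2.
f_3 = 4b, LT = b.

The S-polynomials (S(f_1,f_2), S(f_1,f_3), S(f_2,f_3)) all reduce to 0 modulo the current basis, so we have a Gröbner basis.
Inter-reduce: drop elements whose leading term is divisible by another's, tail-reduce, and make monic.
Reduced Gröbner basis: {a - 1, b}.
Label its elements g_1 = a - 1, g_2 = b.

Reduce p = -7a^2 + 3 modulo G:
  leading term a^2: subtract (-7a)·g_1 from -7a^2 + 3 → -7a + 3
  leading term a: subtract (-7)·g_1 from -7a + 3 → -4
  leading term 1: no divisor's leading term divides it; move -4 to the remainder.
  normal form = -4.
The normal form is nonzero, so p ∉ I. Since p minus its normal form lies in I, I + (p) = I + (r) where r = -4; decide whether this ideal is the whole ring.
Here r = -4 is a nonzero constant, hence a unit: 1 ∈ I + (p), the Gröbner basis of I + (p) is {1}, and the enlarged system has no common solution — adjoining p is inconsistent.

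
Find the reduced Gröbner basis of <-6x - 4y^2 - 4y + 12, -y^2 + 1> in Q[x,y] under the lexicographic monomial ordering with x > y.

G = {x + 2/3y - 4/3, y^2 - 1}

f_1 = -6x - 4y^2 - 4y + 12, LT = x.
f_2 = -y^2 + 1, LT = y^2.

S(f_1,f_2): leading monomials are coprime, so the S-polynomial reduces to 0 (Buchberger's first criterion).
Every S-polynomial of the final basis reduces to 0, so we have a Gröbner basis.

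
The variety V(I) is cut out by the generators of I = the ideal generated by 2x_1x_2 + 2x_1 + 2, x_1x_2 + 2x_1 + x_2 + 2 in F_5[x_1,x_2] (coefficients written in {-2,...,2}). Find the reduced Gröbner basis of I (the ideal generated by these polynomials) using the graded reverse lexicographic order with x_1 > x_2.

G = {x_2^2 + 2x_2, x_1 + x_2 + 1}

This is the nonlinear analogue of row-reducing a linear system.

f_1 = 2x_1x_2 + 2x_1 + 2, LT = x_1x_2.
f_2 = x_1x_2 + 2x_1 + x_2 + 2, LT = x_1x_2.

S(f_1,f_2): lcm = x_1x_2. S = -x_1 - x_2 - 1.
  leading term x_1: no divisor's leading term divides it; move -x_1 to the remainder.
  leading term x_2: no divisor's leading term divides it; move -x_2 to the remainder.
  leading term 1: no divisor's leading term divides it; move -1 to the remainder.
  remainder -x_1 - x_2 - 1 ≠ 0; add g_3 = -x_1 - x_2 - 1 to the basis.

S(f_1,g_3): lcm = x_1x_2. S = -x_2^2 + x_1 - x_2 + 1.
  leading term x_2^2: no divisor's leading term divides it; move -x_2^2 to the remainder.
  leading term x_1: subtract (-1)·g_3 from x_1 - x_2 + 1 → -2x_2
  leading term x_2: no divisor's leading term divides it; move -2x_2 to the remainder.
  remainder -x_2^2 - 2x_2 ≠ 0; add g_4 = -x_2^2 - 2x_2 to the basis.

The other S-polynomials (S(f_2,g_3), S(f_1,g_4), S(f_2,g_4), S(g_3,g_4)) all reduce to 0 modulo the current basis, so we have a Gröbner basis.
Inter-reduce: drop elements whose leading term is divisible by another's, tail-reduce, and make monic.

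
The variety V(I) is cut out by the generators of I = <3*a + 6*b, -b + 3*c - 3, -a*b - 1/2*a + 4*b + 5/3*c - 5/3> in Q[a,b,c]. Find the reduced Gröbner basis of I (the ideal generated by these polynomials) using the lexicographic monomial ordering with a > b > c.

Buchberger's algorithm terminates because the ascending chain of leading-term ideals stabilizes.

f_1 = 3*a + 6*b, LT = a.
f_2 = -b + 3*c - 3, LT = b.
f_3 = -a*b - 1/2*a + 4*b + 5/3*c - 5/3, LT = a*b.

S(f_1,f_3): lcm = a*b. S = -1/2*a + 2*b**2 + 4*b + 5/3*c - 5/3.
  leading term a: subtract (-1/6)·f_1 from -1/2*a + 2*b**2 + 4*b + 5/3*c - 5/3 → 2*b**2 + 5*b + 5/3*c - 5/3
  leading term b**2: subtract (-2*b)·f_2 from 2*b**2 + 5*b + 5/3*c - 5/3 → 6*b*c - b + 5/3*c - 5/3
  leading term b*c: subtract (-6*c)·f_2 from 6*b*c - b + 5/3*c - 5/3 → -b + 18*c**2 - 49/3*c - 5/3
  leading term b: subtract (1)·f_2 from -b + 18*c**2 - 49/3*c - 5/3 → 18*c**2 - 58/3*c + 4/3
  leading term c**2: no divisor's leading term divides it; move 18*c**2 to the remainder.
  leading term c: no divisor's leading term divides it; move -58/3*c to the remainder.
  leading term 1: no divisor's leading term divides it; move 4/3 to the remainder.
  remainder 18*c**2 - 58/3*c + 4/3 ≠ 0; add g_4 = 18*c**2 - 58/3*c + 4/3 to the basis.

The other S-polynomials (S(f_1,f_2), S(f_2,f_3), S(f_1,g_4), S(f_2,g_4), S(f_3,g_4)) all reduce to 0 modulo the current basis, so we have a Gröbner basis.
Inter-reduce: drop elements whose leading term is divisible by another's, tail-reduce, and make monic.

G = {a + 6*c - 6, b - 3*c + 3, c**2 - 29/27*c + 2/27}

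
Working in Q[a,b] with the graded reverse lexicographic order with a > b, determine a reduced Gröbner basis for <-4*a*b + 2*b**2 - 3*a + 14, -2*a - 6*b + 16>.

This is the nonlinear analogue of row-reducing a linear system.

f_1 = -4*a*b + 2*b**2 - 3*a + 14, LT = a*b.
f_2 = -2*a - 6*b + 16, LT = a.

S(f_1,f_2): lcm = a*b. S = -7/2*b**2 + 3/4*a + 8*b - 7/2.
  leading term b**2: no divisor's leading term divides it; move -7/2*b**2 to the remainder.
  leading term a: subtract (-3/8)·f_2 from 3/4*a + 8*b - 7/2 → 23/4*b + 5/2
  leading term b: no divisor's leading term divides it; move 23/4*b to the remainder.
  leading term 1: no divisor's leading term divides it; move 5/2 to the remainder.
  remainder -7/2*b**2 + 23/4*b + 5/2 ≠ 0; add g_3 = -7/2*b**2 + 23/4*b + 5/2 to the basis.

The other S-polynomials (S(f_1,g_3), S(f_2,g_3)) all reduce to 0 modulo the current basis, so we have a Gröbner basis.
Inter-reduce: drop elements whose leading term is divisible by another's, tail-reduce, and make monic.

G = {b**2 - 23/14*b - 5/7, a + 3*b - 8}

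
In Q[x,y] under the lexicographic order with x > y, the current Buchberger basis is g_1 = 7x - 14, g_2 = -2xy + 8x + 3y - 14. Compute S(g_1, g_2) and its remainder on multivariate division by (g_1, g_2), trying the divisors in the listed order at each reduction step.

lcm(LM(g_1), LM(g_2)) = xy.
S = (lcm/LT(g_1))·g_1 − (lcm/LT(g_2))·g_2 = 4x - 1/2y - 7.
Reduce S modulo (g_1, g_2) in that order:
  leading term x: subtract (4/7)·g_1 from 4x - 1/2y - 7 → -1/2y + 1
  leading term y: no divisor's leading term divides it; move -1/2y to the remainder.
  leading term 1: no divisor's leading term divides it; move 1 to the remainder.
The remainder -1/2y + 1 is nonzero, so it would be added as the next basis element.
This is the inner loop of Buchberger's algorithm — each nonzero remainder becomes a new basis element.

S(g_1, g_2) = 4x - 1/2y - 7; remainder on division = -1/2y + 1.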